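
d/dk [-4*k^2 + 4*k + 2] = 4 - 8*k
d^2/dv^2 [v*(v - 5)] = 2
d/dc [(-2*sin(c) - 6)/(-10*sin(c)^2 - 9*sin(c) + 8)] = 10*(-12*sin(c) + cos(2*c) - 8)*cos(c)/(10*sin(c)^2 + 9*sin(c) - 8)^2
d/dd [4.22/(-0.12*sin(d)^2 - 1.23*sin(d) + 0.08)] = (1.0128*sin(d) + 5.1906)*cos(d)/(0.12*sin(d)^2 + 1.23*sin(d) - 0.08)^2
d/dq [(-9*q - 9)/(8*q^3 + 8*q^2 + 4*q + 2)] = 9*(8*q^3 + 16*q^2 + 8*q + 1)/(2*(16*q^6 + 32*q^5 + 32*q^4 + 24*q^3 + 12*q^2 + 4*q + 1))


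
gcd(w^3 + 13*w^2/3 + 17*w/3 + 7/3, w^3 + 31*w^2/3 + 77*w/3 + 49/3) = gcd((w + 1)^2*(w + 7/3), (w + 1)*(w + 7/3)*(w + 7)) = w^2 + 10*w/3 + 7/3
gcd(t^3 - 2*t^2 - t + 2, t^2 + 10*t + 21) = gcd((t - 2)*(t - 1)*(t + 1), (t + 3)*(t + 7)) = 1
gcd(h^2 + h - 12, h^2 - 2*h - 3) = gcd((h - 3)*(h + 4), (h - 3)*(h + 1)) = h - 3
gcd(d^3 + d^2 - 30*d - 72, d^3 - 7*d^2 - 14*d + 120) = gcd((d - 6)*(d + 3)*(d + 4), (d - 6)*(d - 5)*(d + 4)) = d^2 - 2*d - 24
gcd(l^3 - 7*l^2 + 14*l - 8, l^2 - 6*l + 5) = l - 1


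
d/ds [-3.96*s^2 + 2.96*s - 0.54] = 2.96 - 7.92*s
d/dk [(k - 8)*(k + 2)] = 2*k - 6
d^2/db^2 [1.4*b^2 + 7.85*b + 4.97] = 2.80000000000000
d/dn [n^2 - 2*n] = 2*n - 2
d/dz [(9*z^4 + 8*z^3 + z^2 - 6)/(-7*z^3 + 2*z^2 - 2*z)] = (-63*z^6 + 36*z^5 - 31*z^4 - 32*z^3 - 128*z^2 + 24*z - 12)/(z^2*(49*z^4 - 28*z^3 + 32*z^2 - 8*z + 4))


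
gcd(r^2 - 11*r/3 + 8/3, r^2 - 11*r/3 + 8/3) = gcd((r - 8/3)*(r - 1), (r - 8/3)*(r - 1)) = r^2 - 11*r/3 + 8/3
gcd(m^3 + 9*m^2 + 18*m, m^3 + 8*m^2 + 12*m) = m^2 + 6*m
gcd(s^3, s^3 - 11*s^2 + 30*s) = s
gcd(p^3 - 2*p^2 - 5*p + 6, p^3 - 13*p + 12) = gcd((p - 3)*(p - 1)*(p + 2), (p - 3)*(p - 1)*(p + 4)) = p^2 - 4*p + 3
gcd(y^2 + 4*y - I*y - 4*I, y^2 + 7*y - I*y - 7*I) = y - I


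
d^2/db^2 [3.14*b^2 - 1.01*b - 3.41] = 6.28000000000000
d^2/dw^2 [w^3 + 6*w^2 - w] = 6*w + 12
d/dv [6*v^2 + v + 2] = 12*v + 1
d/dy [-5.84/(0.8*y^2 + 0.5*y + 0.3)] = (9.344*y + 2.92)/(0.8*y^2 + 0.5*y + 0.3)^2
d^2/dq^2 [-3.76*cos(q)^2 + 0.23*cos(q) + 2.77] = -0.23*cos(q) + 7.52*cos(2*q)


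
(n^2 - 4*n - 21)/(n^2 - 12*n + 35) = (n + 3)/(n - 5)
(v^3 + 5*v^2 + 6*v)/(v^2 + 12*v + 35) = v*(v^2 + 5*v + 6)/(v^2 + 12*v + 35)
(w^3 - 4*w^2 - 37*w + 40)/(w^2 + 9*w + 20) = (w^2 - 9*w + 8)/(w + 4)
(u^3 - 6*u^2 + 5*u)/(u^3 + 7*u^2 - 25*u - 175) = u*(u - 1)/(u^2 + 12*u + 35)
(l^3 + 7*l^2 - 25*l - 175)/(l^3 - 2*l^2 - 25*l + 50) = (l + 7)/(l - 2)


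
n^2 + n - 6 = (n - 2)*(n + 3)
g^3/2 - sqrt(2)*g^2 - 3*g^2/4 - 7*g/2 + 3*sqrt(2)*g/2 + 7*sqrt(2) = (g/2 + 1)*(g - 7/2)*(g - 2*sqrt(2))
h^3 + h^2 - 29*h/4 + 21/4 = (h - 3/2)*(h - 1)*(h + 7/2)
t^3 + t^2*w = t^2*(t + w)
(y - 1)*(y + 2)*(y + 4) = y^3 + 5*y^2 + 2*y - 8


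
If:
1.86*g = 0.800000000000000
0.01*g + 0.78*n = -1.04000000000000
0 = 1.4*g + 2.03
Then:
No Solution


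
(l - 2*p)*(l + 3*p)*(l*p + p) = l^3*p + l^2*p^2 + l^2*p - 6*l*p^3 + l*p^2 - 6*p^3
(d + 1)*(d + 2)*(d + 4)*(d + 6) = d^4 + 13*d^3 + 56*d^2 + 92*d + 48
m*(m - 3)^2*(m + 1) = m^4 - 5*m^3 + 3*m^2 + 9*m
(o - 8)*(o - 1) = o^2 - 9*o + 8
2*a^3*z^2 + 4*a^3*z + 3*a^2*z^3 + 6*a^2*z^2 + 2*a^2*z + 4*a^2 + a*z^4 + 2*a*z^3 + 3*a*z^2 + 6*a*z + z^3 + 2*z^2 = (a + z)*(2*a + z)*(z + 2)*(a*z + 1)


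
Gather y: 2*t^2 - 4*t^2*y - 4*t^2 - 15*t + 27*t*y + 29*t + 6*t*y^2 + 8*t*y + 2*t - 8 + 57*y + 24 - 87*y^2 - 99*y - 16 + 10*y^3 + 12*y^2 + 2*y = -2*t^2 + 16*t + 10*y^3 + y^2*(6*t - 75) + y*(-4*t^2 + 35*t - 40)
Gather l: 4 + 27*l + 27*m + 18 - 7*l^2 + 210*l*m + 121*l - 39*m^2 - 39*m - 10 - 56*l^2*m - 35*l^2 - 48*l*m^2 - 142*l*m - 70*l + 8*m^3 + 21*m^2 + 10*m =l^2*(-56*m - 42) + l*(-48*m^2 + 68*m + 78) + 8*m^3 - 18*m^2 - 2*m + 12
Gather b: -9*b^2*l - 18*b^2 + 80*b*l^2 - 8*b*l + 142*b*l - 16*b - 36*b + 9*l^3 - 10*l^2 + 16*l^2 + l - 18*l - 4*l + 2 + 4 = b^2*(-9*l - 18) + b*(80*l^2 + 134*l - 52) + 9*l^3 + 6*l^2 - 21*l + 6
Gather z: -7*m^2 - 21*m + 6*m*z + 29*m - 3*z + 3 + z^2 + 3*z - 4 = -7*m^2 + 6*m*z + 8*m + z^2 - 1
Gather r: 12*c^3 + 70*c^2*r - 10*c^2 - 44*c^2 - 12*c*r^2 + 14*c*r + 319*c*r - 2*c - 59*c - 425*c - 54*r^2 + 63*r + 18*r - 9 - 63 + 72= 12*c^3 - 54*c^2 - 486*c + r^2*(-12*c - 54) + r*(70*c^2 + 333*c + 81)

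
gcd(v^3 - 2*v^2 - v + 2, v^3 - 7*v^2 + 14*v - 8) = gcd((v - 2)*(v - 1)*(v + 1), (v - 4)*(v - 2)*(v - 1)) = v^2 - 3*v + 2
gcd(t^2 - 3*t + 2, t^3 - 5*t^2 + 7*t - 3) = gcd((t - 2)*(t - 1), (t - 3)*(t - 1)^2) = t - 1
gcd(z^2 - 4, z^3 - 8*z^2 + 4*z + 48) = z + 2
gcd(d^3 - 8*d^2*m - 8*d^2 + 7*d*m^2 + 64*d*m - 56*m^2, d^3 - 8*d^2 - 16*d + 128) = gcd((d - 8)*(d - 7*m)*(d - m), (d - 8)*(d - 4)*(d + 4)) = d - 8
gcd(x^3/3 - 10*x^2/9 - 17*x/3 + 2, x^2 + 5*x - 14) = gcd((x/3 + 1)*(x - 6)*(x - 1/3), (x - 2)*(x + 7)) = 1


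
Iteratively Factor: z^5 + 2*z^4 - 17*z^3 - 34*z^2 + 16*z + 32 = (z - 1)*(z^4 + 3*z^3 - 14*z^2 - 48*z - 32) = (z - 1)*(z + 4)*(z^3 - z^2 - 10*z - 8) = (z - 4)*(z - 1)*(z + 4)*(z^2 + 3*z + 2) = (z - 4)*(z - 1)*(z + 1)*(z + 4)*(z + 2)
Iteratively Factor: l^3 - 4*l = (l)*(l^2 - 4) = l*(l - 2)*(l + 2)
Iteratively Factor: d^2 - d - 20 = (d + 4)*(d - 5)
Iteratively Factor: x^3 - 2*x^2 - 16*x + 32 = (x + 4)*(x^2 - 6*x + 8) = (x - 4)*(x + 4)*(x - 2)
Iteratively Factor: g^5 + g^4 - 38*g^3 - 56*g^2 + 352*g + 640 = (g + 2)*(g^4 - g^3 - 36*g^2 + 16*g + 320) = (g + 2)*(g + 4)*(g^3 - 5*g^2 - 16*g + 80) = (g - 4)*(g + 2)*(g + 4)*(g^2 - g - 20) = (g - 4)*(g + 2)*(g + 4)^2*(g - 5)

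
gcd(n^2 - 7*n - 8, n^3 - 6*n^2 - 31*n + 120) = n - 8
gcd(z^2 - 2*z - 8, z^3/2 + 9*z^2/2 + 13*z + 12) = z + 2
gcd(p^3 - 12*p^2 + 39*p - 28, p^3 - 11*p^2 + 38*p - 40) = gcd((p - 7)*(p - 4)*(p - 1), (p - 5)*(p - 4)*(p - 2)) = p - 4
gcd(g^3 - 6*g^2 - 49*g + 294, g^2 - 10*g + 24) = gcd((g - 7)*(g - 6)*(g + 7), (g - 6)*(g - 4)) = g - 6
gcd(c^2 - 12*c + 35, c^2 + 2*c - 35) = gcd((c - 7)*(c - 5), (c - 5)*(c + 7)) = c - 5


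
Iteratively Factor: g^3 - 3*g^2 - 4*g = (g)*(g^2 - 3*g - 4) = g*(g - 4)*(g + 1)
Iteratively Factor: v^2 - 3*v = (v - 3)*(v)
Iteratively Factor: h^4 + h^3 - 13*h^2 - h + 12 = (h + 4)*(h^3 - 3*h^2 - h + 3) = (h - 3)*(h + 4)*(h^2 - 1) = (h - 3)*(h + 1)*(h + 4)*(h - 1)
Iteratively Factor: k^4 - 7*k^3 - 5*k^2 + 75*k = (k - 5)*(k^3 - 2*k^2 - 15*k) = k*(k - 5)*(k^2 - 2*k - 15) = k*(k - 5)*(k + 3)*(k - 5)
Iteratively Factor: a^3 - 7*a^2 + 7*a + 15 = (a - 5)*(a^2 - 2*a - 3) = (a - 5)*(a + 1)*(a - 3)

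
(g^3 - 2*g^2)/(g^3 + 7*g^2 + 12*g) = g*(g - 2)/(g^2 + 7*g + 12)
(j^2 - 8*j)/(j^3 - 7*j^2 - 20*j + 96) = j/(j^2 + j - 12)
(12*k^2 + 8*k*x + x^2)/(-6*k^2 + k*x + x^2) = (12*k^2 + 8*k*x + x^2)/(-6*k^2 + k*x + x^2)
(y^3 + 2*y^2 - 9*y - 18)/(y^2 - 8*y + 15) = (y^2 + 5*y + 6)/(y - 5)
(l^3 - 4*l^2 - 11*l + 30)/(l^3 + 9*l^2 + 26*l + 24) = (l^2 - 7*l + 10)/(l^2 + 6*l + 8)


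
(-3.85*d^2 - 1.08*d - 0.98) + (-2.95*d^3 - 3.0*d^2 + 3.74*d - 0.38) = -2.95*d^3 - 6.85*d^2 + 2.66*d - 1.36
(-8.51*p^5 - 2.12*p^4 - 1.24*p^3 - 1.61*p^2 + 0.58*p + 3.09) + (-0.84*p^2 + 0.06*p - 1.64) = -8.51*p^5 - 2.12*p^4 - 1.24*p^3 - 2.45*p^2 + 0.64*p + 1.45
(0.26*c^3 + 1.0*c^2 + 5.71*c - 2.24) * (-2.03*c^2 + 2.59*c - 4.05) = -0.5278*c^5 - 1.3566*c^4 - 10.0543*c^3 + 15.2861*c^2 - 28.9271*c + 9.072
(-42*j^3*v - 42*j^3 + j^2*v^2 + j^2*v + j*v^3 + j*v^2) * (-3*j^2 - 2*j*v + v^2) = 126*j^5*v + 126*j^5 + 81*j^4*v^2 + 81*j^4*v - 47*j^3*v^3 - 47*j^3*v^2 - j^2*v^4 - j^2*v^3 + j*v^5 + j*v^4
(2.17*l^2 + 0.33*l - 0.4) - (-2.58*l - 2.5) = 2.17*l^2 + 2.91*l + 2.1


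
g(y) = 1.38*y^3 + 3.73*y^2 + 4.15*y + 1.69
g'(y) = 4.14*y^2 + 7.46*y + 4.15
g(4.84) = 265.62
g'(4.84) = 137.24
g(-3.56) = -28.07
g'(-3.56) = 30.06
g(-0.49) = 0.39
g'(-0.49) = 1.49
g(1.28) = 16.01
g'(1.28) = 20.48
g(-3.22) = -19.07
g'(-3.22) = 23.05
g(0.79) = 7.98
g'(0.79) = 12.63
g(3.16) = 95.60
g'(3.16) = 69.06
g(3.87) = 153.60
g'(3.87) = 95.02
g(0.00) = 1.69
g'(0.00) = 4.15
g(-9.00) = -739.55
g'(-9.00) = 272.35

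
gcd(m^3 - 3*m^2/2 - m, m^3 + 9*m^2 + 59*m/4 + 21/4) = m + 1/2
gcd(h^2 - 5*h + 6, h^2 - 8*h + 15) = h - 3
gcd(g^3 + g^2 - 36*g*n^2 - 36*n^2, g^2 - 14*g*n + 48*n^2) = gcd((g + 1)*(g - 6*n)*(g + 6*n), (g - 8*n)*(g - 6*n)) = g - 6*n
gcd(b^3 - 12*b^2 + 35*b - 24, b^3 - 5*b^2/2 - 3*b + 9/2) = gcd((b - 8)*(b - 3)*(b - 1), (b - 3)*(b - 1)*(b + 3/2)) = b^2 - 4*b + 3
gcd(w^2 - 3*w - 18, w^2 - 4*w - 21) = w + 3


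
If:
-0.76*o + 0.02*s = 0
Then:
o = 0.0263157894736842*s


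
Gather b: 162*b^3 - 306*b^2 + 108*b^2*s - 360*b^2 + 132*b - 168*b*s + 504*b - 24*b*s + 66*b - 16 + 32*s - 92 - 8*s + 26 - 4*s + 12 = 162*b^3 + b^2*(108*s - 666) + b*(702 - 192*s) + 20*s - 70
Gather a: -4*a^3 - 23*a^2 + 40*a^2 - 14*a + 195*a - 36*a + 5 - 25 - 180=-4*a^3 + 17*a^2 + 145*a - 200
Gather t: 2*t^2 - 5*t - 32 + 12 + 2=2*t^2 - 5*t - 18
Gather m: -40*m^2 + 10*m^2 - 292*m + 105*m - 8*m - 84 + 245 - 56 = -30*m^2 - 195*m + 105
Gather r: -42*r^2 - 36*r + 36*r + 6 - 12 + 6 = -42*r^2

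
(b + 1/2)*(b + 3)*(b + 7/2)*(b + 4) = b^4 + 11*b^3 + 167*b^2/4 + 241*b/4 + 21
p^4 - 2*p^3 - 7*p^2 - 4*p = p*(p - 4)*(p + 1)^2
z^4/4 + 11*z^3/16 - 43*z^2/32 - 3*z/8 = z*(z/4 + 1)*(z - 3/2)*(z + 1/4)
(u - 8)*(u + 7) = u^2 - u - 56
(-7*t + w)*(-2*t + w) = 14*t^2 - 9*t*w + w^2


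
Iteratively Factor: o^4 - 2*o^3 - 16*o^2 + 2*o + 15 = (o - 1)*(o^3 - o^2 - 17*o - 15) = (o - 1)*(o + 3)*(o^2 - 4*o - 5) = (o - 5)*(o - 1)*(o + 3)*(o + 1)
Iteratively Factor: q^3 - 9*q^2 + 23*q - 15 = (q - 3)*(q^2 - 6*q + 5) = (q - 5)*(q - 3)*(q - 1)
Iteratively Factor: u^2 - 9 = (u - 3)*(u + 3)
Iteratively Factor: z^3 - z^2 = (z - 1)*(z^2) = z*(z - 1)*(z)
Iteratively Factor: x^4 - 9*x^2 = (x)*(x^3 - 9*x) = x^2*(x^2 - 9) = x^2*(x - 3)*(x + 3)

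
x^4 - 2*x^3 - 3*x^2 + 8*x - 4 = (x - 2)*(x - 1)^2*(x + 2)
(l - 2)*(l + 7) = l^2 + 5*l - 14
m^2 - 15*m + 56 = (m - 8)*(m - 7)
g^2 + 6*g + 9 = (g + 3)^2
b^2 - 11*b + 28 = (b - 7)*(b - 4)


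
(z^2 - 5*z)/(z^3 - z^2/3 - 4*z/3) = 3*(5 - z)/(-3*z^2 + z + 4)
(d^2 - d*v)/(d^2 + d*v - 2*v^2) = d/(d + 2*v)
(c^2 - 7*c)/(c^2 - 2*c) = (c - 7)/(c - 2)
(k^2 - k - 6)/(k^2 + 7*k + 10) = (k - 3)/(k + 5)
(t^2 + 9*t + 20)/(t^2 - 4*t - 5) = (t^2 + 9*t + 20)/(t^2 - 4*t - 5)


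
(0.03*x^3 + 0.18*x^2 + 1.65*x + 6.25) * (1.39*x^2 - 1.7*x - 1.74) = 0.0417*x^5 + 0.1992*x^4 + 1.9353*x^3 + 5.5693*x^2 - 13.496*x - 10.875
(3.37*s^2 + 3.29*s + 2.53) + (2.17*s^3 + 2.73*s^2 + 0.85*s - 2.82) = 2.17*s^3 + 6.1*s^2 + 4.14*s - 0.29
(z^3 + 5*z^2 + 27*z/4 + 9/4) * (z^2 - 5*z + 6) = z^5 - 49*z^3/4 - 3*z^2/2 + 117*z/4 + 27/2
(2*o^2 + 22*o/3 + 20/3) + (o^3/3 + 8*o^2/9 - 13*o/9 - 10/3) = o^3/3 + 26*o^2/9 + 53*o/9 + 10/3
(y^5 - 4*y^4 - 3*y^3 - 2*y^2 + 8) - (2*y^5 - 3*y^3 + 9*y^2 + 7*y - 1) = -y^5 - 4*y^4 - 11*y^2 - 7*y + 9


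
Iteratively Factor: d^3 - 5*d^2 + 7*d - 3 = (d - 3)*(d^2 - 2*d + 1) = (d - 3)*(d - 1)*(d - 1)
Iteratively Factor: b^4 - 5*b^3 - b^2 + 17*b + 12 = (b - 4)*(b^3 - b^2 - 5*b - 3) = (b - 4)*(b + 1)*(b^2 - 2*b - 3) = (b - 4)*(b + 1)^2*(b - 3)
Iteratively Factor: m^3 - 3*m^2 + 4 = (m - 2)*(m^2 - m - 2) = (m - 2)^2*(m + 1)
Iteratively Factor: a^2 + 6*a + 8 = (a + 4)*(a + 2)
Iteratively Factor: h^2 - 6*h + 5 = (h - 1)*(h - 5)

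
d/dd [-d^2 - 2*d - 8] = -2*d - 2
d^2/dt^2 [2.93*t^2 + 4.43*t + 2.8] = 5.86000000000000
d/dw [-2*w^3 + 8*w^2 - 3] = 2*w*(8 - 3*w)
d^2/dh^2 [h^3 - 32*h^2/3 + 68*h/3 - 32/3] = 6*h - 64/3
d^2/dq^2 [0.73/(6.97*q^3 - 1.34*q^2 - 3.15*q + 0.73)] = ((1.9564 - 30.5286*q)*(6.97*q^3 - 1.34*q^2 - 3.15*q + 0.73) + 0.73*(-41.82*q^2 + 5.36*q + 6.3)*(-20.91*q^2 + 2.68*q + 3.15))/(6.97*q^3 - 1.34*q^2 - 3.15*q + 0.73)^3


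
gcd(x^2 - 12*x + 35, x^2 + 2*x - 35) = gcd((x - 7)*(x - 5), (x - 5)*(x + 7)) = x - 5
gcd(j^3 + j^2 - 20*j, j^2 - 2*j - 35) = j + 5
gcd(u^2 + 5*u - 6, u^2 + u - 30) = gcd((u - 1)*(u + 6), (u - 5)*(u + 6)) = u + 6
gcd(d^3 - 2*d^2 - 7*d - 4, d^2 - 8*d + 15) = 1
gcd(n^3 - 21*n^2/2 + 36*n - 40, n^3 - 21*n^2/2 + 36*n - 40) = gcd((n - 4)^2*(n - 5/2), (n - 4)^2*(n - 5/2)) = n^3 - 21*n^2/2 + 36*n - 40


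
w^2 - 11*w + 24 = (w - 8)*(w - 3)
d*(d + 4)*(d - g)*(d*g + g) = d^4*g - d^3*g^2 + 5*d^3*g - 5*d^2*g^2 + 4*d^2*g - 4*d*g^2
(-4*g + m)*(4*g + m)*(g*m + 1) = -16*g^3*m - 16*g^2 + g*m^3 + m^2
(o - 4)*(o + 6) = o^2 + 2*o - 24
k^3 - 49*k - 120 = (k - 8)*(k + 3)*(k + 5)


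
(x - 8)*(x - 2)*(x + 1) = x^3 - 9*x^2 + 6*x + 16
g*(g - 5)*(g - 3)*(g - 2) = g^4 - 10*g^3 + 31*g^2 - 30*g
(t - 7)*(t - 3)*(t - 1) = t^3 - 11*t^2 + 31*t - 21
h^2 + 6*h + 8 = (h + 2)*(h + 4)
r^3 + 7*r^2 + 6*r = r*(r + 1)*(r + 6)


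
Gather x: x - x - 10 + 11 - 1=0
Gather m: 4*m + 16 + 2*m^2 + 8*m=2*m^2 + 12*m + 16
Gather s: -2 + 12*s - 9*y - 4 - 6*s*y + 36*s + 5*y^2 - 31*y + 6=s*(48 - 6*y) + 5*y^2 - 40*y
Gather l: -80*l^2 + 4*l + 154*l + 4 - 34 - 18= -80*l^2 + 158*l - 48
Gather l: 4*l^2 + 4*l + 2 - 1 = 4*l^2 + 4*l + 1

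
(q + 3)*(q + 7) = q^2 + 10*q + 21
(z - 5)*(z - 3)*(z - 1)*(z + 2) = z^4 - 7*z^3 + 5*z^2 + 31*z - 30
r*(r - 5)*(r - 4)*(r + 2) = r^4 - 7*r^3 + 2*r^2 + 40*r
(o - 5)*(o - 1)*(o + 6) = o^3 - 31*o + 30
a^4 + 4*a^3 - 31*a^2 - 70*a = a*(a - 5)*(a + 2)*(a + 7)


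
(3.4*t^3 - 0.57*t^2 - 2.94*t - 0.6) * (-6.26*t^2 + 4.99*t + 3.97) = -21.284*t^5 + 20.5342*t^4 + 29.0581*t^3 - 13.1775*t^2 - 14.6658*t - 2.382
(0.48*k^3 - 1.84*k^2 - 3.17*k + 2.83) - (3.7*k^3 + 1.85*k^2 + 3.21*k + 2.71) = -3.22*k^3 - 3.69*k^2 - 6.38*k + 0.12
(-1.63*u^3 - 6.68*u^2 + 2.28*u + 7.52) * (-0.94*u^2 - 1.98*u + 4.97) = 1.5322*u^5 + 9.5066*u^4 + 2.9821*u^3 - 44.7828*u^2 - 3.558*u + 37.3744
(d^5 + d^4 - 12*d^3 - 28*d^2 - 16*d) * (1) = d^5 + d^4 - 12*d^3 - 28*d^2 - 16*d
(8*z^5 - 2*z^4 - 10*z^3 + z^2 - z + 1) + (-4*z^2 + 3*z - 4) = 8*z^5 - 2*z^4 - 10*z^3 - 3*z^2 + 2*z - 3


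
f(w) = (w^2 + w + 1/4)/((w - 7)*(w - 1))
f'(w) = (2*w + 1)/((w - 7)*(w - 1)) - (w^2 + w + 1/4)/((w - 7)*(w - 1)^2) - (w^2 + w + 1/4)/((w - 7)^2*(w - 1))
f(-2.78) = 0.14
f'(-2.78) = -0.07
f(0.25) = 0.11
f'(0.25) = 0.46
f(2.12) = -1.26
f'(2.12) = -0.09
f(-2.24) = 0.10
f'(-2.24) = -0.07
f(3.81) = -2.07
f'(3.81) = -0.87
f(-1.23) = 0.03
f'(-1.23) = -0.06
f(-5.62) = 0.31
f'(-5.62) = -0.05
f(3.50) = -1.83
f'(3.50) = -0.71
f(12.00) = 2.84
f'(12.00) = -0.37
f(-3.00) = 0.16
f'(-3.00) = -0.07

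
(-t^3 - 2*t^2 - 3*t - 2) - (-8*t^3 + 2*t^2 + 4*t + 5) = 7*t^3 - 4*t^2 - 7*t - 7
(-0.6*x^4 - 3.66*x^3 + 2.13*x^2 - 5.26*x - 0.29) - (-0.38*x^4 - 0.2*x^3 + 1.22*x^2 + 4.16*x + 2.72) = -0.22*x^4 - 3.46*x^3 + 0.91*x^2 - 9.42*x - 3.01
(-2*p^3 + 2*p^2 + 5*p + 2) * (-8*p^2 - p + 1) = 16*p^5 - 14*p^4 - 44*p^3 - 19*p^2 + 3*p + 2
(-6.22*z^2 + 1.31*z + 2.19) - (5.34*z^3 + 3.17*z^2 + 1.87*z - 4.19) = -5.34*z^3 - 9.39*z^2 - 0.56*z + 6.38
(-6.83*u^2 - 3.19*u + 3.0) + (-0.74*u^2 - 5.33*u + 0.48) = -7.57*u^2 - 8.52*u + 3.48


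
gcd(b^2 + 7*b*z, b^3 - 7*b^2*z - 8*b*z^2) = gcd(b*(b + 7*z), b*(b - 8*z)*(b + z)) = b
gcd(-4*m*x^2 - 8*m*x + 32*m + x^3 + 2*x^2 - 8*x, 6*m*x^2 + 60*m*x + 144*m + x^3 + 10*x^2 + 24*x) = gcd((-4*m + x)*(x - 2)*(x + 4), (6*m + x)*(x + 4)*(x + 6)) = x + 4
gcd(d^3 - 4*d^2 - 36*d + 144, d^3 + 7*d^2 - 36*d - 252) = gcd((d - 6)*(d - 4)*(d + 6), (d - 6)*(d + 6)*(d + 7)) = d^2 - 36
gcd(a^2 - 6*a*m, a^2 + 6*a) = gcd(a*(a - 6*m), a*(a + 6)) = a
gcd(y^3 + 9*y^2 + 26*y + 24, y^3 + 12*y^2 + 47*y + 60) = y^2 + 7*y + 12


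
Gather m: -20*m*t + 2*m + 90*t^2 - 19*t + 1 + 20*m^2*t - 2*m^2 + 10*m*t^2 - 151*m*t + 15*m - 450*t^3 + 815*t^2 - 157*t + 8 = m^2*(20*t - 2) + m*(10*t^2 - 171*t + 17) - 450*t^3 + 905*t^2 - 176*t + 9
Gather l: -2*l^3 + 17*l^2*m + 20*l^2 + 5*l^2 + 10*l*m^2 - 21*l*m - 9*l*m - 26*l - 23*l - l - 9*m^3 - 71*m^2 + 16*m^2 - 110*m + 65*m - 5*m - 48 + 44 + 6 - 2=-2*l^3 + l^2*(17*m + 25) + l*(10*m^2 - 30*m - 50) - 9*m^3 - 55*m^2 - 50*m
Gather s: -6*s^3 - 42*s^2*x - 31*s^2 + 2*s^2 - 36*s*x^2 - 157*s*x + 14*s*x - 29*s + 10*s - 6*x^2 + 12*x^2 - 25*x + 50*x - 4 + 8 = -6*s^3 + s^2*(-42*x - 29) + s*(-36*x^2 - 143*x - 19) + 6*x^2 + 25*x + 4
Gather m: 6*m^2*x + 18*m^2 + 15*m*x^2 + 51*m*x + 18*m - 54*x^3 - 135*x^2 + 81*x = m^2*(6*x + 18) + m*(15*x^2 + 51*x + 18) - 54*x^3 - 135*x^2 + 81*x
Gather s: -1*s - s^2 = -s^2 - s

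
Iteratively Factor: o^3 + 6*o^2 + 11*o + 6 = (o + 3)*(o^2 + 3*o + 2) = (o + 2)*(o + 3)*(o + 1)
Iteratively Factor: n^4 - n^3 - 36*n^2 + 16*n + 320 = (n + 4)*(n^3 - 5*n^2 - 16*n + 80) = (n - 4)*(n + 4)*(n^2 - n - 20) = (n - 4)*(n + 4)^2*(n - 5)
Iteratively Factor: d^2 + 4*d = (d + 4)*(d)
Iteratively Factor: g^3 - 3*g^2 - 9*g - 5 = (g + 1)*(g^2 - 4*g - 5) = (g - 5)*(g + 1)*(g + 1)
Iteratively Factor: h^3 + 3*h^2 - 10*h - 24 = (h + 2)*(h^2 + h - 12) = (h - 3)*(h + 2)*(h + 4)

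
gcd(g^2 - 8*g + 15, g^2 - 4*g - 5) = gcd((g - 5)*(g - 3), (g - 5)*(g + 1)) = g - 5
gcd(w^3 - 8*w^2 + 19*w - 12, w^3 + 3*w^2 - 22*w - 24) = w - 4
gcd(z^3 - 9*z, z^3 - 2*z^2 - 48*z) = z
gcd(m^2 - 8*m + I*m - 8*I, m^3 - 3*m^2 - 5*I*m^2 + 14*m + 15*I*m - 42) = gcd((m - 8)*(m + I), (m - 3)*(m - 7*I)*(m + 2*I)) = 1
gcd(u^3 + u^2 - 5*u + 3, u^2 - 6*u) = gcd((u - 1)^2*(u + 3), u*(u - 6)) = 1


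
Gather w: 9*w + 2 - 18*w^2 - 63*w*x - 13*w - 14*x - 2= -18*w^2 + w*(-63*x - 4) - 14*x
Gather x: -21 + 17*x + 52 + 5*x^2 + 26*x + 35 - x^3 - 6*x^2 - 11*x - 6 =-x^3 - x^2 + 32*x + 60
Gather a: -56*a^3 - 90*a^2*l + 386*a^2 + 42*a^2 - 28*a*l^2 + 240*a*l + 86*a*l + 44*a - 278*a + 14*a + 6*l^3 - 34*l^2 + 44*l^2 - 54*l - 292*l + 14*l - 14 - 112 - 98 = -56*a^3 + a^2*(428 - 90*l) + a*(-28*l^2 + 326*l - 220) + 6*l^3 + 10*l^2 - 332*l - 224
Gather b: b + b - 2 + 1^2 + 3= 2*b + 2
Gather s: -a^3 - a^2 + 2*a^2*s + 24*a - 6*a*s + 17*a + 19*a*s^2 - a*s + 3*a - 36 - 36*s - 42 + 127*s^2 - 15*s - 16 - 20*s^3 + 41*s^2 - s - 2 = -a^3 - a^2 + 44*a - 20*s^3 + s^2*(19*a + 168) + s*(2*a^2 - 7*a - 52) - 96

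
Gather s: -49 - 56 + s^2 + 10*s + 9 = s^2 + 10*s - 96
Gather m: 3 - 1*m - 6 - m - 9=-2*m - 12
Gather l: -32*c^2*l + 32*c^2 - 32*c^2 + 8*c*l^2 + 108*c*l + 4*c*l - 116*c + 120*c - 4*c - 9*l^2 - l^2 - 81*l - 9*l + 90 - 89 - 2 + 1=l^2*(8*c - 10) + l*(-32*c^2 + 112*c - 90)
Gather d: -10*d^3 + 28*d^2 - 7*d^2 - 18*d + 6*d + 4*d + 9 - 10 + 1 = -10*d^3 + 21*d^2 - 8*d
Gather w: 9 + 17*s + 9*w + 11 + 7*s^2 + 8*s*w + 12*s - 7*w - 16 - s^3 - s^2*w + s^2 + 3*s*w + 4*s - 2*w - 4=-s^3 + 8*s^2 + 33*s + w*(-s^2 + 11*s)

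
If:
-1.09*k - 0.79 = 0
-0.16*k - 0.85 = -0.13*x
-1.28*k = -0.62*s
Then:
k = -0.72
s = -1.50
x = 5.65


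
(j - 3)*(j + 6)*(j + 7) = j^3 + 10*j^2 + 3*j - 126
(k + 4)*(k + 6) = k^2 + 10*k + 24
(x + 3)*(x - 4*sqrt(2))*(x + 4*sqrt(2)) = x^3 + 3*x^2 - 32*x - 96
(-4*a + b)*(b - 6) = -4*a*b + 24*a + b^2 - 6*b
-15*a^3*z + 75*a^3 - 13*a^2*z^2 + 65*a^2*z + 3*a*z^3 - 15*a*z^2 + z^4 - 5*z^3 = (-3*a + z)*(a + z)*(5*a + z)*(z - 5)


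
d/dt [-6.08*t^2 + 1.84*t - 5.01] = 1.84 - 12.16*t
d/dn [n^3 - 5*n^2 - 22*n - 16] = 3*n^2 - 10*n - 22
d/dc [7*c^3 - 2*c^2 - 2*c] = 21*c^2 - 4*c - 2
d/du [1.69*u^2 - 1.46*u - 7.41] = 3.38*u - 1.46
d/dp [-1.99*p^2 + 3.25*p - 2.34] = 3.25 - 3.98*p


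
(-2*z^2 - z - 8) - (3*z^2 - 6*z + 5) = -5*z^2 + 5*z - 13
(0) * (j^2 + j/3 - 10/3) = 0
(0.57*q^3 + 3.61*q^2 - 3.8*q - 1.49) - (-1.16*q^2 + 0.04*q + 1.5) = 0.57*q^3 + 4.77*q^2 - 3.84*q - 2.99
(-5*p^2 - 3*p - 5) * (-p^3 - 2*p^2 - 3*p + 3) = 5*p^5 + 13*p^4 + 26*p^3 + 4*p^2 + 6*p - 15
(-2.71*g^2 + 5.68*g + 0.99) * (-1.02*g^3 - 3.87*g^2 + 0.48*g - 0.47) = 2.7642*g^5 + 4.6941*g^4 - 24.2922*g^3 + 0.1688*g^2 - 2.1944*g - 0.4653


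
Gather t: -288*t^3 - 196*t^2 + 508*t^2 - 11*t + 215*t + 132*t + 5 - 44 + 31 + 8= -288*t^3 + 312*t^2 + 336*t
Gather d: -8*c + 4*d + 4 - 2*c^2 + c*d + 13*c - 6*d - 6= -2*c^2 + 5*c + d*(c - 2) - 2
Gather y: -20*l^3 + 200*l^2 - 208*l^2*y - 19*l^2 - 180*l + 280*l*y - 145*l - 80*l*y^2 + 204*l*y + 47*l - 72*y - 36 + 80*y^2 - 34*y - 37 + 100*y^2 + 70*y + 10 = -20*l^3 + 181*l^2 - 278*l + y^2*(180 - 80*l) + y*(-208*l^2 + 484*l - 36) - 63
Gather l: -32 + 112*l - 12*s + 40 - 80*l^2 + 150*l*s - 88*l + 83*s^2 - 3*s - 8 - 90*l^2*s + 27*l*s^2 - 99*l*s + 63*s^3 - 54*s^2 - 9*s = l^2*(-90*s - 80) + l*(27*s^2 + 51*s + 24) + 63*s^3 + 29*s^2 - 24*s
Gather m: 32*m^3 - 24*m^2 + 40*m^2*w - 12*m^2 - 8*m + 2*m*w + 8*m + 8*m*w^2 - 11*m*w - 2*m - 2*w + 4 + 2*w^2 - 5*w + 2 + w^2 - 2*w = 32*m^3 + m^2*(40*w - 36) + m*(8*w^2 - 9*w - 2) + 3*w^2 - 9*w + 6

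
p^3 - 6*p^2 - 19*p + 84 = (p - 7)*(p - 3)*(p + 4)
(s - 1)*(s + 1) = s^2 - 1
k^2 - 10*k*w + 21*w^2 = (k - 7*w)*(k - 3*w)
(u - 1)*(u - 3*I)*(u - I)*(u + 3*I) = u^4 - u^3 - I*u^3 + 9*u^2 + I*u^2 - 9*u - 9*I*u + 9*I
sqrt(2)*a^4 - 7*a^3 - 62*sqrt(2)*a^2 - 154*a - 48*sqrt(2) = (a - 8*sqrt(2))*(a + sqrt(2))*(a + 3*sqrt(2))*(sqrt(2)*a + 1)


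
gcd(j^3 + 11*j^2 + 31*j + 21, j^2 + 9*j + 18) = j + 3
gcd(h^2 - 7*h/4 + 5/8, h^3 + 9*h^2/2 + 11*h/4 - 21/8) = h - 1/2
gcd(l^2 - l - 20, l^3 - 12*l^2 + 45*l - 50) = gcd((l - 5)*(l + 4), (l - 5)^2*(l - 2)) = l - 5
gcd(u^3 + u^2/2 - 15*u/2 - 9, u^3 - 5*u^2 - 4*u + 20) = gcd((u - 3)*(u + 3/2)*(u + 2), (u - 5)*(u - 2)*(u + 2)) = u + 2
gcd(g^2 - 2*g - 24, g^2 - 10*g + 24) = g - 6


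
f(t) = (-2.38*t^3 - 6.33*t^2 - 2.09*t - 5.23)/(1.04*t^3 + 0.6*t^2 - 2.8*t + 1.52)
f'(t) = (-7.14*t^2 - 12.66*t - 2.09)/(1.04*t^3 + 0.6*t^2 - 2.8*t + 1.52) + (-3.12*t^2 - 1.2*t + 2.8)*(-2.38*t^3 - 6.33*t^2 - 2.09*t - 5.23)/(1.04*t^3 + 0.6*t^2 - 2.8*t + 1.52)^2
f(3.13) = -4.81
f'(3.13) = 1.31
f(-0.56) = -1.82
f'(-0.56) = -0.57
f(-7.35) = -1.71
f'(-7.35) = 0.07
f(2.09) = -7.58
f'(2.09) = 5.31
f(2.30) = -6.64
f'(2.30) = 3.71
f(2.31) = -6.61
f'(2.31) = 3.65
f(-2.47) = 0.79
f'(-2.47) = 6.95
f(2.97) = -5.04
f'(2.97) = 1.54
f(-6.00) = -1.59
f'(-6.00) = 0.11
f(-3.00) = -0.65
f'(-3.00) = 1.11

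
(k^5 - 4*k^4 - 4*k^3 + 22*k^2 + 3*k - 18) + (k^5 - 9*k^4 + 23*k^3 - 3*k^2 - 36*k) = 2*k^5 - 13*k^4 + 19*k^3 + 19*k^2 - 33*k - 18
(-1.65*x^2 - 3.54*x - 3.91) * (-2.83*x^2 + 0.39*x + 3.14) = 4.6695*x^4 + 9.3747*x^3 + 4.5037*x^2 - 12.6405*x - 12.2774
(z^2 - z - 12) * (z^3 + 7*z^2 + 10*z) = z^5 + 6*z^4 - 9*z^3 - 94*z^2 - 120*z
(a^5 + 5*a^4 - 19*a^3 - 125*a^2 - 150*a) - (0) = a^5 + 5*a^4 - 19*a^3 - 125*a^2 - 150*a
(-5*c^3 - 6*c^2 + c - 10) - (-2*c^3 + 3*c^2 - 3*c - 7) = -3*c^3 - 9*c^2 + 4*c - 3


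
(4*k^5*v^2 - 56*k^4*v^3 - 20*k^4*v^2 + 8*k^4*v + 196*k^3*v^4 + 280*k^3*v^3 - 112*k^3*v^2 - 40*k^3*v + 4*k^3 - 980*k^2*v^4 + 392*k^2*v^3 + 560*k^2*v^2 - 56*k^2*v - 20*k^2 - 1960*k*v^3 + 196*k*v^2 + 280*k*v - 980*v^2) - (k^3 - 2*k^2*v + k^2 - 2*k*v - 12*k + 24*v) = 4*k^5*v^2 - 56*k^4*v^3 - 20*k^4*v^2 + 8*k^4*v + 196*k^3*v^4 + 280*k^3*v^3 - 112*k^3*v^2 - 40*k^3*v + 3*k^3 - 980*k^2*v^4 + 392*k^2*v^3 + 560*k^2*v^2 - 54*k^2*v - 21*k^2 - 1960*k*v^3 + 196*k*v^2 + 282*k*v + 12*k - 980*v^2 - 24*v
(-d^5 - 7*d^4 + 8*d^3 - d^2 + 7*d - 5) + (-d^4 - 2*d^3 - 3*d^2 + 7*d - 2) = -d^5 - 8*d^4 + 6*d^3 - 4*d^2 + 14*d - 7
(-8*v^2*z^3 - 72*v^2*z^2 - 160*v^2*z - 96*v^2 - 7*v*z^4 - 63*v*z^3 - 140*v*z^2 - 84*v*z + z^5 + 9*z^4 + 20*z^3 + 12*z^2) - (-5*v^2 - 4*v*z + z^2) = -8*v^2*z^3 - 72*v^2*z^2 - 160*v^2*z - 91*v^2 - 7*v*z^4 - 63*v*z^3 - 140*v*z^2 - 80*v*z + z^5 + 9*z^4 + 20*z^3 + 11*z^2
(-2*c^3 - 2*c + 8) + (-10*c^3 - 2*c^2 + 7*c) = -12*c^3 - 2*c^2 + 5*c + 8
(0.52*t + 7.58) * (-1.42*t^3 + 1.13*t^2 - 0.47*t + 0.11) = -0.7384*t^4 - 10.176*t^3 + 8.321*t^2 - 3.5054*t + 0.8338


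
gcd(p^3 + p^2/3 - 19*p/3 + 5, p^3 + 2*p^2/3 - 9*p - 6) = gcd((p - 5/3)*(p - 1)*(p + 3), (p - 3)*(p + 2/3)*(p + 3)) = p + 3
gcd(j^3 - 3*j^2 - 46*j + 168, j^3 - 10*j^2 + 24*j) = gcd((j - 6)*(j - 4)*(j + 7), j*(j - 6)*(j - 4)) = j^2 - 10*j + 24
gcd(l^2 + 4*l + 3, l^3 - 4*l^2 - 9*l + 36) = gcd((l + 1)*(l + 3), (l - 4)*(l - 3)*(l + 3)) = l + 3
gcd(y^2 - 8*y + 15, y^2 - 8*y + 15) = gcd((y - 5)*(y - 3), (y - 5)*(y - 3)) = y^2 - 8*y + 15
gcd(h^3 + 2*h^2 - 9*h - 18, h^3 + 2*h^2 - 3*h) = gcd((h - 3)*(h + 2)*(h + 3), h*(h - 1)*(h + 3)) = h + 3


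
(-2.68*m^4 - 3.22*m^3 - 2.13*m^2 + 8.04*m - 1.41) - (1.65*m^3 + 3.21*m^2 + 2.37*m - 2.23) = -2.68*m^4 - 4.87*m^3 - 5.34*m^2 + 5.67*m + 0.82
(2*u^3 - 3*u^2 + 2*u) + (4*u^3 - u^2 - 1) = 6*u^3 - 4*u^2 + 2*u - 1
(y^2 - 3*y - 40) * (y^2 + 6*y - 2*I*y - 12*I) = y^4 + 3*y^3 - 2*I*y^3 - 58*y^2 - 6*I*y^2 - 240*y + 116*I*y + 480*I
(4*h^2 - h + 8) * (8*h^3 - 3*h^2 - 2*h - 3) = 32*h^5 - 20*h^4 + 59*h^3 - 34*h^2 - 13*h - 24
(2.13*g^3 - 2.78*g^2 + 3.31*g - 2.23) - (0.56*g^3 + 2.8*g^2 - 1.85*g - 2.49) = 1.57*g^3 - 5.58*g^2 + 5.16*g + 0.26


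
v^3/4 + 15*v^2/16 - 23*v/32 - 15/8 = (v/4 + 1)*(v - 3/2)*(v + 5/4)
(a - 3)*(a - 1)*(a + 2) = a^3 - 2*a^2 - 5*a + 6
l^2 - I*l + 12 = (l - 4*I)*(l + 3*I)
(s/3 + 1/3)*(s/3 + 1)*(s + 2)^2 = s^4/9 + 8*s^3/9 + 23*s^2/9 + 28*s/9 + 4/3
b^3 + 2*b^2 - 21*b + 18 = (b - 3)*(b - 1)*(b + 6)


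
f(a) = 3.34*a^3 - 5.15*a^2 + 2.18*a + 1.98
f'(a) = 10.02*a^2 - 10.3*a + 2.18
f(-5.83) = -847.61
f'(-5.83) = 402.80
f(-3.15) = -160.38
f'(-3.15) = 134.05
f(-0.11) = 1.67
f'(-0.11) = 3.43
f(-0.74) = -3.81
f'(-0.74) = 15.29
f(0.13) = 2.18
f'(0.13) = 1.01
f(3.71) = 109.74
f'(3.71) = 101.88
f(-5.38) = -678.92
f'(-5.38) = 347.62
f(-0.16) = 1.49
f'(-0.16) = 4.08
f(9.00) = 2039.31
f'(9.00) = 721.10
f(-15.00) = -12461.97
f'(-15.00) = 2411.18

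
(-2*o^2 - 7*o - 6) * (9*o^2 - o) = -18*o^4 - 61*o^3 - 47*o^2 + 6*o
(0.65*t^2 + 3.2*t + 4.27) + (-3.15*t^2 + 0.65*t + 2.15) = -2.5*t^2 + 3.85*t + 6.42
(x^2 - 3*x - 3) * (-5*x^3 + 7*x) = -5*x^5 + 15*x^4 + 22*x^3 - 21*x^2 - 21*x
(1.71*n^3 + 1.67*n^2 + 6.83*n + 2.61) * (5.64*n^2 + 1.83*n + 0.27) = 9.6444*n^5 + 12.5481*n^4 + 42.039*n^3 + 27.6702*n^2 + 6.6204*n + 0.7047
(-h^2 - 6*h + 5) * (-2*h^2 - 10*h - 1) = 2*h^4 + 22*h^3 + 51*h^2 - 44*h - 5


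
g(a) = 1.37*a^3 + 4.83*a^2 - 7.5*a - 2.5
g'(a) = 4.11*a^2 + 9.66*a - 7.5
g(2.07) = 14.82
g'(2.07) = 30.11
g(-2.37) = 24.17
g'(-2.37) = -7.31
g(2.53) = 31.63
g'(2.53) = 43.25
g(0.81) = -4.68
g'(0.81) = 3.02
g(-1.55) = 15.63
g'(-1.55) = -12.60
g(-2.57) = 25.42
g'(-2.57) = -5.18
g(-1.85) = 19.23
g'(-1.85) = -11.30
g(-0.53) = 2.63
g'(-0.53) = -11.47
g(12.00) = 2970.38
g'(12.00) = 700.26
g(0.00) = -2.50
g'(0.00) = -7.50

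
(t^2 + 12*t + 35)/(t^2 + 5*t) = (t + 7)/t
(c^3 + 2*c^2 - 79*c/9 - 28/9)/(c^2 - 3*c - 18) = (-9*c^3 - 18*c^2 + 79*c + 28)/(9*(-c^2 + 3*c + 18))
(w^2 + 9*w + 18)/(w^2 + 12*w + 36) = (w + 3)/(w + 6)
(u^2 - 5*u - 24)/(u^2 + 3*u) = (u - 8)/u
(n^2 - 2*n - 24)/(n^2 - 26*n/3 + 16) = 3*(n + 4)/(3*n - 8)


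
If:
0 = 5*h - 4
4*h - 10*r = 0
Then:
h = 4/5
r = 8/25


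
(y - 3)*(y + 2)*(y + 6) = y^3 + 5*y^2 - 12*y - 36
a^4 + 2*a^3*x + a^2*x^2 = a^2*(a + x)^2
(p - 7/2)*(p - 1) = p^2 - 9*p/2 + 7/2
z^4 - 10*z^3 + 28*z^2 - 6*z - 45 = (z - 5)*(z - 3)^2*(z + 1)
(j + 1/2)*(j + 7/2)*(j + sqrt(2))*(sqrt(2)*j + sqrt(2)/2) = sqrt(2)*j^4 + 2*j^3 + 9*sqrt(2)*j^3/2 + 15*sqrt(2)*j^2/4 + 9*j^2 + 7*sqrt(2)*j/8 + 15*j/2 + 7/4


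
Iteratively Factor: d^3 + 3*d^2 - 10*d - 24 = (d + 2)*(d^2 + d - 12) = (d + 2)*(d + 4)*(d - 3)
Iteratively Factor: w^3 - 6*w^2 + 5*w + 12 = (w - 4)*(w^2 - 2*w - 3) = (w - 4)*(w - 3)*(w + 1)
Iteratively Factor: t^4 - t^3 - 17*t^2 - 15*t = (t)*(t^3 - t^2 - 17*t - 15) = t*(t + 3)*(t^2 - 4*t - 5) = t*(t + 1)*(t + 3)*(t - 5)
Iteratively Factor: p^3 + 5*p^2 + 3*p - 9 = (p + 3)*(p^2 + 2*p - 3) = (p + 3)^2*(p - 1)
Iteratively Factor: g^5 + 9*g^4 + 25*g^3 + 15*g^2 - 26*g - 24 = (g + 4)*(g^4 + 5*g^3 + 5*g^2 - 5*g - 6) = (g + 3)*(g + 4)*(g^3 + 2*g^2 - g - 2) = (g + 2)*(g + 3)*(g + 4)*(g^2 - 1) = (g + 1)*(g + 2)*(g + 3)*(g + 4)*(g - 1)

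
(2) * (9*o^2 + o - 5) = 18*o^2 + 2*o - 10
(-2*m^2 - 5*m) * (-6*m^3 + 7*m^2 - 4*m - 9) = 12*m^5 + 16*m^4 - 27*m^3 + 38*m^2 + 45*m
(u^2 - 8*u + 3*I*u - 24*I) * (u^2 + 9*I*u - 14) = u^4 - 8*u^3 + 12*I*u^3 - 41*u^2 - 96*I*u^2 + 328*u - 42*I*u + 336*I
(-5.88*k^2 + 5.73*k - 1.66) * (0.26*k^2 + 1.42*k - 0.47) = -1.5288*k^4 - 6.8598*k^3 + 10.4686*k^2 - 5.0503*k + 0.7802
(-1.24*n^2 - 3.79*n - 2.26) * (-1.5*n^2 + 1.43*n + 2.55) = 1.86*n^4 + 3.9118*n^3 - 5.1917*n^2 - 12.8963*n - 5.763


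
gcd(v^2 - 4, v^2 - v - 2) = v - 2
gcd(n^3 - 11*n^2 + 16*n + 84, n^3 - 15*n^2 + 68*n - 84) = n^2 - 13*n + 42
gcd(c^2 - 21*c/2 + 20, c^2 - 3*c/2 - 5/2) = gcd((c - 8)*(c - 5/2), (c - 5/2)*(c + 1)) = c - 5/2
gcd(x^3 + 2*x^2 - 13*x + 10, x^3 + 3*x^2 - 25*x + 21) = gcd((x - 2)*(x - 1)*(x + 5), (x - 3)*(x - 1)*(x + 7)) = x - 1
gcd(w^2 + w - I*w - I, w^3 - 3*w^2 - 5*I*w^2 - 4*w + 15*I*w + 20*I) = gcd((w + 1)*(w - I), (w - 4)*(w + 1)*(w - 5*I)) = w + 1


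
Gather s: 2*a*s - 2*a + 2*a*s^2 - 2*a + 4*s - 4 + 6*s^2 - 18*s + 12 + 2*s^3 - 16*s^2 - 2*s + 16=-4*a + 2*s^3 + s^2*(2*a - 10) + s*(2*a - 16) + 24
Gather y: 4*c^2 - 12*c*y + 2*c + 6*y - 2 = 4*c^2 + 2*c + y*(6 - 12*c) - 2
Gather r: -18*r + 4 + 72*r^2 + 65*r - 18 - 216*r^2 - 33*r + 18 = -144*r^2 + 14*r + 4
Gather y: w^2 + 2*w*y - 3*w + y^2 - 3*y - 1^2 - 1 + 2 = w^2 - 3*w + y^2 + y*(2*w - 3)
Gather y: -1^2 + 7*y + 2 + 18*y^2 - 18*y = 18*y^2 - 11*y + 1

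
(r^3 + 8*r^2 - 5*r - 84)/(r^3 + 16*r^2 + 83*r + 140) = (r - 3)/(r + 5)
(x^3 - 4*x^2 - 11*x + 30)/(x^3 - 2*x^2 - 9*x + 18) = (x - 5)/(x - 3)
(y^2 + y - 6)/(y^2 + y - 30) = (y^2 + y - 6)/(y^2 + y - 30)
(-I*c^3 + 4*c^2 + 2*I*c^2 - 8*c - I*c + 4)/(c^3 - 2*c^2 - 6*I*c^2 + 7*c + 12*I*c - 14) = (-I*c^3 + 2*c^2*(2 + I) - c*(8 + I) + 4)/(c^3 - 2*c^2*(1 + 3*I) + c*(7 + 12*I) - 14)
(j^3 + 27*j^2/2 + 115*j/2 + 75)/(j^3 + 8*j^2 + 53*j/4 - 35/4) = 2*(2*j^2 + 17*j + 30)/(4*j^2 + 12*j - 7)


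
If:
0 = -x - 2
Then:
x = -2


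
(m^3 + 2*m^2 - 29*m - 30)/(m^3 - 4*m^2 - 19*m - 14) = (m^2 + m - 30)/(m^2 - 5*m - 14)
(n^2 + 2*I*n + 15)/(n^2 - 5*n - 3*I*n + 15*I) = (n + 5*I)/(n - 5)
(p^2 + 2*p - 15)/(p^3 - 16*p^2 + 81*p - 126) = (p + 5)/(p^2 - 13*p + 42)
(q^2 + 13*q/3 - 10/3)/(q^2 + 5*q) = (q - 2/3)/q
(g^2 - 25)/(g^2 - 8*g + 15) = (g + 5)/(g - 3)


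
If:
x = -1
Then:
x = -1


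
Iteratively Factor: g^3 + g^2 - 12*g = (g - 3)*(g^2 + 4*g) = g*(g - 3)*(g + 4)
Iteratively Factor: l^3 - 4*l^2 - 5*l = (l)*(l^2 - 4*l - 5) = l*(l + 1)*(l - 5)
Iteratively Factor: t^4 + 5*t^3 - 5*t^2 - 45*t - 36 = (t - 3)*(t^3 + 8*t^2 + 19*t + 12) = (t - 3)*(t + 4)*(t^2 + 4*t + 3) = (t - 3)*(t + 3)*(t + 4)*(t + 1)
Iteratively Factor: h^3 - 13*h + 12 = (h - 1)*(h^2 + h - 12) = (h - 1)*(h + 4)*(h - 3)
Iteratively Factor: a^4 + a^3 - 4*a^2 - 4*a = (a + 2)*(a^3 - a^2 - 2*a) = (a - 2)*(a + 2)*(a^2 + a) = (a - 2)*(a + 1)*(a + 2)*(a)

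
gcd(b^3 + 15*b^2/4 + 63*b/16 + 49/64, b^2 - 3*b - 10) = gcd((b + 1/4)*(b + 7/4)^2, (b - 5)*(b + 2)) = 1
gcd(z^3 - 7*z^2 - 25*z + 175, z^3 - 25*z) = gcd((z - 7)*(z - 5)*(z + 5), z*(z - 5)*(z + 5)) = z^2 - 25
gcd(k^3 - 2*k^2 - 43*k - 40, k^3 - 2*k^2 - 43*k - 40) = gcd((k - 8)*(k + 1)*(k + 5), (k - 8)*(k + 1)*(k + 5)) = k^3 - 2*k^2 - 43*k - 40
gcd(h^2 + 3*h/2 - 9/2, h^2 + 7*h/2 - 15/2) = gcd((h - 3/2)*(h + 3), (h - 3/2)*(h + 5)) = h - 3/2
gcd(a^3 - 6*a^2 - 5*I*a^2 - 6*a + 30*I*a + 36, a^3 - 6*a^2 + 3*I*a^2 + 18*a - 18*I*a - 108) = a^2 + a*(-6 - 3*I) + 18*I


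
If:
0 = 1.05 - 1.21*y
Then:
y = 0.87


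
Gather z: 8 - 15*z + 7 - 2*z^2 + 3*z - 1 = -2*z^2 - 12*z + 14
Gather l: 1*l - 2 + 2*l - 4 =3*l - 6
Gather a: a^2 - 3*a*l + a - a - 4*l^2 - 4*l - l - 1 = a^2 - 3*a*l - 4*l^2 - 5*l - 1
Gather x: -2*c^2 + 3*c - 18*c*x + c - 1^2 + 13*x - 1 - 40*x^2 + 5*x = -2*c^2 + 4*c - 40*x^2 + x*(18 - 18*c) - 2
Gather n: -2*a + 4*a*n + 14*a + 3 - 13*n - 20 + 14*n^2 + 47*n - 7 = 12*a + 14*n^2 + n*(4*a + 34) - 24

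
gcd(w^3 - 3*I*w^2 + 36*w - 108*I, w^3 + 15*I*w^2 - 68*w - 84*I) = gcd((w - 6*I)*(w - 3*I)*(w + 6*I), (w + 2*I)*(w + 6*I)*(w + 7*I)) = w + 6*I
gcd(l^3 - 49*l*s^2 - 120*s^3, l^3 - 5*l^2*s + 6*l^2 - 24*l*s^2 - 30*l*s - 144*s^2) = -l^2 + 5*l*s + 24*s^2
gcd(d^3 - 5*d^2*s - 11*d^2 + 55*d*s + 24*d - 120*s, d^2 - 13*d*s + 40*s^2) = -d + 5*s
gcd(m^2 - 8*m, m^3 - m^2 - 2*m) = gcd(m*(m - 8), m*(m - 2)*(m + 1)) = m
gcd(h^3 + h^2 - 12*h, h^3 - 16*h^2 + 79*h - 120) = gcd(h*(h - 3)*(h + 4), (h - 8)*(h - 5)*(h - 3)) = h - 3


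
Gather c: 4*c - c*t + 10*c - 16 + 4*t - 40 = c*(14 - t) + 4*t - 56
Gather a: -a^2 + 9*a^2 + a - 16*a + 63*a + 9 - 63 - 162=8*a^2 + 48*a - 216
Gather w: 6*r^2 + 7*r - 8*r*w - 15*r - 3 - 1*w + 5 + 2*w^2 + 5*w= 6*r^2 - 8*r + 2*w^2 + w*(4 - 8*r) + 2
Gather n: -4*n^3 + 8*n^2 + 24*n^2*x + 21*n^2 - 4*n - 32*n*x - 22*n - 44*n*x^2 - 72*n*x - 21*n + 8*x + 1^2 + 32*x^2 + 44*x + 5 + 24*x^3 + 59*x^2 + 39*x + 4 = -4*n^3 + n^2*(24*x + 29) + n*(-44*x^2 - 104*x - 47) + 24*x^3 + 91*x^2 + 91*x + 10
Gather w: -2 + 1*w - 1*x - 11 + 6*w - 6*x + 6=7*w - 7*x - 7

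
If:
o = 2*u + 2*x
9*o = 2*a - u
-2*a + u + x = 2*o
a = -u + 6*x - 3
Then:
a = -3/103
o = 4/103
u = -42/103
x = 44/103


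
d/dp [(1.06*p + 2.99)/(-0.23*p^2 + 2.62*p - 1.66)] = (0.2438*p^2 + 1.3754*p - 9.5934)/(0.0529*p^4 - 1.2052*p^3 + 7.628*p^2 - 8.6984*p + 2.7556)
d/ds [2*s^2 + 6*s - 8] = 4*s + 6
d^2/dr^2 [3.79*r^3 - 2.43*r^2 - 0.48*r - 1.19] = 22.74*r - 4.86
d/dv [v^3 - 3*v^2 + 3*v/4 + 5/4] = 3*v^2 - 6*v + 3/4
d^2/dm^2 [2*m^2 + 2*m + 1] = 4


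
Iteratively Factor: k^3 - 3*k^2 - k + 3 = (k + 1)*(k^2 - 4*k + 3) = (k - 1)*(k + 1)*(k - 3)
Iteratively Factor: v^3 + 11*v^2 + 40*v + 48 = (v + 4)*(v^2 + 7*v + 12) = (v + 4)^2*(v + 3)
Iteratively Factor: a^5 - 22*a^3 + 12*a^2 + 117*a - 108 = (a - 3)*(a^4 + 3*a^3 - 13*a^2 - 27*a + 36) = (a - 3)*(a + 4)*(a^3 - a^2 - 9*a + 9) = (a - 3)*(a + 3)*(a + 4)*(a^2 - 4*a + 3) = (a - 3)^2*(a + 3)*(a + 4)*(a - 1)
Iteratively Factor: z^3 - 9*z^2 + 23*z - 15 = (z - 5)*(z^2 - 4*z + 3) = (z - 5)*(z - 1)*(z - 3)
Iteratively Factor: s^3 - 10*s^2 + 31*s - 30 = (s - 3)*(s^2 - 7*s + 10) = (s - 5)*(s - 3)*(s - 2)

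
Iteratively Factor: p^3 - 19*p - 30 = (p + 3)*(p^2 - 3*p - 10) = (p - 5)*(p + 3)*(p + 2)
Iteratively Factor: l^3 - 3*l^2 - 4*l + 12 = (l - 3)*(l^2 - 4) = (l - 3)*(l + 2)*(l - 2)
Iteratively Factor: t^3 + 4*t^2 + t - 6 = (t + 3)*(t^2 + t - 2) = (t + 2)*(t + 3)*(t - 1)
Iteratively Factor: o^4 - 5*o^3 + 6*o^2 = (o)*(o^3 - 5*o^2 + 6*o) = o*(o - 3)*(o^2 - 2*o) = o^2*(o - 3)*(o - 2)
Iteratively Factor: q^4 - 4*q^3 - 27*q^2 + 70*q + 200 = (q + 4)*(q^3 - 8*q^2 + 5*q + 50) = (q - 5)*(q + 4)*(q^2 - 3*q - 10) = (q - 5)^2*(q + 4)*(q + 2)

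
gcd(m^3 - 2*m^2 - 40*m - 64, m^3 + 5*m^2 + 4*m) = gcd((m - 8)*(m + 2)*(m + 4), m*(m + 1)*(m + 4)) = m + 4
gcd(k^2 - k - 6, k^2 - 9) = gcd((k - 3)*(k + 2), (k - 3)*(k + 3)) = k - 3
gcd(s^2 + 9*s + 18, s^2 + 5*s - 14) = 1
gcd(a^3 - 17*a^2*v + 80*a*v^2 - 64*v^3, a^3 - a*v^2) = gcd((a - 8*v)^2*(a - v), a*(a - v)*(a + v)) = -a + v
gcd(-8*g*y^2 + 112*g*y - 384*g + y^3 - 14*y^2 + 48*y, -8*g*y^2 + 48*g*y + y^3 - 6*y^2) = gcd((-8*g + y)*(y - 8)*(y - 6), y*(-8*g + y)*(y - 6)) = -8*g*y + 48*g + y^2 - 6*y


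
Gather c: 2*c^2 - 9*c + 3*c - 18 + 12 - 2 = 2*c^2 - 6*c - 8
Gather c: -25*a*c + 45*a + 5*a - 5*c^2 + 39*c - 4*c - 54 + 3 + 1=50*a - 5*c^2 + c*(35 - 25*a) - 50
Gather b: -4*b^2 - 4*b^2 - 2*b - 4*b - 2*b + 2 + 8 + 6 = -8*b^2 - 8*b + 16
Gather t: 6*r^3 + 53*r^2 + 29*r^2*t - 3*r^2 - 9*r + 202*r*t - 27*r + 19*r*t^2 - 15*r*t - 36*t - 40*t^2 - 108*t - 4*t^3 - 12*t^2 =6*r^3 + 50*r^2 - 36*r - 4*t^3 + t^2*(19*r - 52) + t*(29*r^2 + 187*r - 144)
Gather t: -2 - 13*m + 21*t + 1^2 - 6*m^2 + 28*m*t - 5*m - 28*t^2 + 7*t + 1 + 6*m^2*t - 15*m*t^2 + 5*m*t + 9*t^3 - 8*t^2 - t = -6*m^2 - 18*m + 9*t^3 + t^2*(-15*m - 36) + t*(6*m^2 + 33*m + 27)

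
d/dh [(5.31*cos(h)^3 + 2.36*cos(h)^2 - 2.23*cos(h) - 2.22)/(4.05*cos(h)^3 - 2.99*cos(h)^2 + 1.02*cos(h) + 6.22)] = (25.4349*cos(h)^4 - 28.8954*cos(h)^3 - 121.7971*cos(h)^2 - 16.0828*cos(h) + 11.6062)*sin(h)/(16.4025*cos(h)^6 - 24.219*cos(h)^5 + 17.2021*cos(h)^4 + 44.2824*cos(h)^3 - 36.1552*cos(h)^2 + 12.6888*cos(h) + 38.6884)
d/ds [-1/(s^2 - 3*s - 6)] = (2*s - 3)/(-s^2 + 3*s + 6)^2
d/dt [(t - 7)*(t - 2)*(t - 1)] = 3*t^2 - 20*t + 23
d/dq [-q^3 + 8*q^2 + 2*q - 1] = -3*q^2 + 16*q + 2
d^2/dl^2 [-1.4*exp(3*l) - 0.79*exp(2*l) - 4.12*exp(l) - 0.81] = (-12.6*exp(2*l) - 3.16*exp(l) - 4.12)*exp(l)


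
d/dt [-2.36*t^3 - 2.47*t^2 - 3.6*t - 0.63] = -7.08*t^2 - 4.94*t - 3.6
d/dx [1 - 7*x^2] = -14*x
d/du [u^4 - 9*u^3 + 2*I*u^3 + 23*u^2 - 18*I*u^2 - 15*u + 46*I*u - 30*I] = 4*u^3 + u^2*(-27 + 6*I) + u*(46 - 36*I) - 15 + 46*I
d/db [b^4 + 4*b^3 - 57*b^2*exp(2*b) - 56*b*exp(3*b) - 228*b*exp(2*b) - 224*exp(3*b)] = 4*b^3 - 114*b^2*exp(2*b) + 12*b^2 - 168*b*exp(3*b) - 570*b*exp(2*b) - 728*exp(3*b) - 228*exp(2*b)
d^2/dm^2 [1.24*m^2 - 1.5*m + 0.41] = 2.48000000000000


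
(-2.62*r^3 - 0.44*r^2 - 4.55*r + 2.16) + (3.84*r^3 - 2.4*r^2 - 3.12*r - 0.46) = 1.22*r^3 - 2.84*r^2 - 7.67*r + 1.7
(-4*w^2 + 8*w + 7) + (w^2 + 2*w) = -3*w^2 + 10*w + 7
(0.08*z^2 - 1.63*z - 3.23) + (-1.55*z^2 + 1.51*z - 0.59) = -1.47*z^2 - 0.12*z - 3.82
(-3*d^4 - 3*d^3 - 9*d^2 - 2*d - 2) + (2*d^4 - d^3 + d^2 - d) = -d^4 - 4*d^3 - 8*d^2 - 3*d - 2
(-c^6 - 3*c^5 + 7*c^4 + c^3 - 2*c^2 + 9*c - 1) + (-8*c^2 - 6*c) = -c^6 - 3*c^5 + 7*c^4 + c^3 - 10*c^2 + 3*c - 1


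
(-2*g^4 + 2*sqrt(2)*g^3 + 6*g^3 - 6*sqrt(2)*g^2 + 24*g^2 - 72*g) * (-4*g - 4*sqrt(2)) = 8*g^5 - 24*g^4 - 112*g^3 - 96*sqrt(2)*g^2 + 336*g^2 + 288*sqrt(2)*g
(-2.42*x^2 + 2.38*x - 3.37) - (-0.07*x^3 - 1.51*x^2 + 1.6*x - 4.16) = 0.07*x^3 - 0.91*x^2 + 0.78*x + 0.79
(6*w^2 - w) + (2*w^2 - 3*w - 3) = 8*w^2 - 4*w - 3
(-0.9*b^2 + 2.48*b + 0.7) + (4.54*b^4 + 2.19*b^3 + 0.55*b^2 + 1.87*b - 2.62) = 4.54*b^4 + 2.19*b^3 - 0.35*b^2 + 4.35*b - 1.92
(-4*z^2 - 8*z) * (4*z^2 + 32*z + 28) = -16*z^4 - 160*z^3 - 368*z^2 - 224*z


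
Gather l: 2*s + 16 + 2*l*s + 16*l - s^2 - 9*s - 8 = l*(2*s + 16) - s^2 - 7*s + 8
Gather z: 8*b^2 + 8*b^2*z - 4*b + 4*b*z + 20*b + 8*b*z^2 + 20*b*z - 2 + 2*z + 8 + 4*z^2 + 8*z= 8*b^2 + 16*b + z^2*(8*b + 4) + z*(8*b^2 + 24*b + 10) + 6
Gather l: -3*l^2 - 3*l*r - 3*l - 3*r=-3*l^2 + l*(-3*r - 3) - 3*r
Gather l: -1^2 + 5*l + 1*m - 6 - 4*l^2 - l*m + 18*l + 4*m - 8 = -4*l^2 + l*(23 - m) + 5*m - 15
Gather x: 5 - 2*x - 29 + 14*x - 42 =12*x - 66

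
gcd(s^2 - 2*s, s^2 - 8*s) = s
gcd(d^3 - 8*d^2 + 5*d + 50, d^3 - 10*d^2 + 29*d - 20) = d - 5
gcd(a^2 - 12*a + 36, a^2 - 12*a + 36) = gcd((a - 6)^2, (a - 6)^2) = a^2 - 12*a + 36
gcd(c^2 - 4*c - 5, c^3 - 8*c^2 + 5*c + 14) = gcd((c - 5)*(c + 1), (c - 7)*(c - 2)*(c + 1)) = c + 1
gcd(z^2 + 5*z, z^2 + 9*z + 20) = z + 5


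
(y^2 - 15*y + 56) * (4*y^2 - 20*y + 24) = 4*y^4 - 80*y^3 + 548*y^2 - 1480*y + 1344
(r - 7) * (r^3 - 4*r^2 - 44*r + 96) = r^4 - 11*r^3 - 16*r^2 + 404*r - 672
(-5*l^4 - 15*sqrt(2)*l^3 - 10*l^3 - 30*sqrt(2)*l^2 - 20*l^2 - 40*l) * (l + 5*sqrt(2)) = -5*l^5 - 40*sqrt(2)*l^4 - 10*l^4 - 170*l^3 - 80*sqrt(2)*l^3 - 340*l^2 - 100*sqrt(2)*l^2 - 200*sqrt(2)*l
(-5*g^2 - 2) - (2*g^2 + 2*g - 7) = -7*g^2 - 2*g + 5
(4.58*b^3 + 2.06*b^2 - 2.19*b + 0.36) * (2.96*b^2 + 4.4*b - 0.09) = 13.5568*b^5 + 26.2496*b^4 + 2.1694*b^3 - 8.7558*b^2 + 1.7811*b - 0.0324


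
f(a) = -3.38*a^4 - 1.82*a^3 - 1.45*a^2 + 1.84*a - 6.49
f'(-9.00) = 9441.76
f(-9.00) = -20989.90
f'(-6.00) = 2743.00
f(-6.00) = -4057.09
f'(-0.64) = 5.00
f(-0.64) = -8.35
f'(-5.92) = 2632.71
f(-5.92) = -3842.08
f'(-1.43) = 34.36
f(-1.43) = -20.90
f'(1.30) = -40.86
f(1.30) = -20.20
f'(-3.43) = 493.13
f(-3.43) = -424.25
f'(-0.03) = 1.92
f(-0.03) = -6.55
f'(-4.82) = 1402.94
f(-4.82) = -1669.58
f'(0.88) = -14.15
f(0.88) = -9.26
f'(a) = -13.52*a^3 - 5.46*a^2 - 2.9*a + 1.84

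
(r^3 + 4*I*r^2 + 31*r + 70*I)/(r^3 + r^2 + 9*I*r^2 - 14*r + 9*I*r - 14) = (r - 5*I)/(r + 1)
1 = 1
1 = 1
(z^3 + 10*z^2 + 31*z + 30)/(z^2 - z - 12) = (z^2 + 7*z + 10)/(z - 4)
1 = 1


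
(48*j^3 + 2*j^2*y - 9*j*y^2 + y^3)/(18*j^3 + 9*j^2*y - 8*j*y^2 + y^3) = (-16*j^2 - 6*j*y + y^2)/(-6*j^2 - 5*j*y + y^2)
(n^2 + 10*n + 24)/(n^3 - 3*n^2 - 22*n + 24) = (n + 6)/(n^2 - 7*n + 6)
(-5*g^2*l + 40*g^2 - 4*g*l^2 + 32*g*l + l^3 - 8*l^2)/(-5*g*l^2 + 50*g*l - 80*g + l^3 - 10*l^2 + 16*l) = (g + l)/(l - 2)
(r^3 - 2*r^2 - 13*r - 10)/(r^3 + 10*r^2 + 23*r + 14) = (r - 5)/(r + 7)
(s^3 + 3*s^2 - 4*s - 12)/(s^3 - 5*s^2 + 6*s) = (s^2 + 5*s + 6)/(s*(s - 3))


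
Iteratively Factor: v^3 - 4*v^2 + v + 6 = (v - 2)*(v^2 - 2*v - 3) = (v - 2)*(v + 1)*(v - 3)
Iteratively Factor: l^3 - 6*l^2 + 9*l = (l - 3)*(l^2 - 3*l) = (l - 3)^2*(l)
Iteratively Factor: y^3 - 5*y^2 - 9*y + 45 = (y - 5)*(y^2 - 9) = (y - 5)*(y + 3)*(y - 3)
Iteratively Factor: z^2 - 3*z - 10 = (z + 2)*(z - 5)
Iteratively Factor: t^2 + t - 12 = (t + 4)*(t - 3)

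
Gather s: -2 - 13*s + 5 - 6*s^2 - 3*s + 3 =-6*s^2 - 16*s + 6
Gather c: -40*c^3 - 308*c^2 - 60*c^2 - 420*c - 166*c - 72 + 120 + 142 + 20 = -40*c^3 - 368*c^2 - 586*c + 210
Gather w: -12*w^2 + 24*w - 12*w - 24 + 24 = -12*w^2 + 12*w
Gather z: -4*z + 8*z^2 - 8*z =8*z^2 - 12*z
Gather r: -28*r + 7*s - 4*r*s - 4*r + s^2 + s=r*(-4*s - 32) + s^2 + 8*s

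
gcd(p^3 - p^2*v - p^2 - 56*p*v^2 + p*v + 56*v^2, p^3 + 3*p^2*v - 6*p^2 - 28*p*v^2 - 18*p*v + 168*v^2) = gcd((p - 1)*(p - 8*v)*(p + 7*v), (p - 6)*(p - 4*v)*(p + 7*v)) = p + 7*v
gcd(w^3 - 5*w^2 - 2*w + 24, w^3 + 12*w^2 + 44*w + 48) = w + 2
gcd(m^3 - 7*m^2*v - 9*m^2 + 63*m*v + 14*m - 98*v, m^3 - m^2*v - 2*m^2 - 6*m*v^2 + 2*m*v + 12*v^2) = m - 2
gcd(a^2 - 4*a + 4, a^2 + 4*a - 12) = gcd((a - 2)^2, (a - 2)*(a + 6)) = a - 2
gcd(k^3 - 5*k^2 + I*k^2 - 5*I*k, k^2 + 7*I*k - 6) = k + I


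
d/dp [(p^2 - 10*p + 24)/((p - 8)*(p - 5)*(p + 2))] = (-p^4 + 20*p^3 - 168*p^2 + 688*p - 1136)/(p^6 - 22*p^5 + 149*p^4 - 148*p^3 - 1564*p^2 + 2240*p + 6400)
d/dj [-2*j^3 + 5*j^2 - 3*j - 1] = -6*j^2 + 10*j - 3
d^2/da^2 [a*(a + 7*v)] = 2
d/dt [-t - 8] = -1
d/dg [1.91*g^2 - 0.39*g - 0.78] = 3.82*g - 0.39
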